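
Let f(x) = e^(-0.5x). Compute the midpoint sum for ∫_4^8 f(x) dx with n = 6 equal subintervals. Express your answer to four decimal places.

Δx = (8 − 4)/6 = 2/3.
Midpoints: 13/3, 5, 17/3, 19/3, 7, 23/3.
f(13/3) ≈ 0.1146, f(5) ≈ 0.0821, f(17/3) ≈ 0.0588, f(19/3) ≈ 0.0421, f(7) ≈ 0.0302, f(23/3) ≈ 0.0216.
Sum = Δx · [f(13/3) + f(5) + f(17/3) + ...].
Sum ≈ 0.2330.

0.2330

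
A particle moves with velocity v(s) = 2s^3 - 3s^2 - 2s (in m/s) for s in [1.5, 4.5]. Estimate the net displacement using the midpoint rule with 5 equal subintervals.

Δs = (4.5 − 1.5)/5 = 0.6.
Midpoints: 1.8, 2.4, 3, 3.6, 4.2.
v(1.8) = -1.656, v(2.4) = 5.568, v(3) = 21, v(3.6) = 47.232, v(4.2) = 86.856.
Sum = Δs · [v(1.8) + v(2.4) + v(3) + v(3.6) + v(4.2)].
Sum = 95.4.

95.4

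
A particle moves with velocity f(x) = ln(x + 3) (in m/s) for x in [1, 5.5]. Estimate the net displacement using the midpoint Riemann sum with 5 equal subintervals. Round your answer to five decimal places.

8.14983

Δx = (5.5 − 1)/5 = 0.9.
Midpoints: 1.45, 2.35, 3.25, 4.15, 5.05.
f(1.45) ≈ 1.49290, f(2.35) ≈ 1.67710, f(3.25) ≈ 1.83258, f(4.15) ≈ 1.96711, f(5.05) ≈ 2.08567.
Sum = Δx · [f(1.45) + f(2.35) + f(3.25) + f(4.15) + f(5.05)].
Sum ≈ 8.14983.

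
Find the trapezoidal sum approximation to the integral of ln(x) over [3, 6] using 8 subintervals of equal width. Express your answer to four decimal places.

4.4528

Δx = (6 − 3)/8 = 0.375.
f(3) ≈ 1.0986, f(3.375) ≈ 1.2164, f(3.75) ≈ 1.3218, f(4.125) ≈ 1.4171, f(4.5) ≈ 1.5041, f(4.875) ≈ 1.5841, f(5.25) ≈ 1.6582, f(5.625) ≈ 1.7272, f(6) ≈ 1.7918.
T_8 = (Δx/2)·[f(x_0) + 2f(x_1) + ... + 2f(x_{7}) + f(x_8)].
Sum ≈ 4.4528.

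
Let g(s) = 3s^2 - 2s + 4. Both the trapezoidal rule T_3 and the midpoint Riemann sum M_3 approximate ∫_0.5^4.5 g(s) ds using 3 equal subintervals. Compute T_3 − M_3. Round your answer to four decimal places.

T_3 ≈ 90.555556.
M_3 ≈ 85.222222.
T_3 − M_3 ≈ 5.3333.

5.3333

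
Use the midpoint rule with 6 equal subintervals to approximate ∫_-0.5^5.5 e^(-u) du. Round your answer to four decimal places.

1.5781

Δu = (5.5 − (-0.5))/6 = 1.
Midpoints: 0, 1, 2, 3, 4, 5.
f(0) ≈ 1.0000, f(1) ≈ 0.3679, f(2) ≈ 0.1353, f(3) ≈ 0.0498, f(4) ≈ 0.0183, f(5) ≈ 0.0067.
Sum = Δu · [f(0) + f(1) + f(2) + ...].
Sum ≈ 1.5781.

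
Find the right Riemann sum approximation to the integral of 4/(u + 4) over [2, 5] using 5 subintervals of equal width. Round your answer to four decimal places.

1.5570

Δu = (5 − 2)/5 = 0.6.
Right endpoints: 2.6, 3.2, 3.8, 4.4, 5.
f(2.6) = 20/33, f(3.2) = 5/9, f(3.8) = 20/39, f(4.4) = 10/21, f(5) = 4/9.
Sum = Δu · [f(2.6) + f(3.2) + f(3.8) + f(4.4) + f(5)].
Sum ≈ 1.5570.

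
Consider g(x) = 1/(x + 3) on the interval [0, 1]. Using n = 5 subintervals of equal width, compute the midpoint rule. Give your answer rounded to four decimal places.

0.2876

Δx = (1 − 0)/5 = 0.2.
Midpoints: 0.1, 0.3, 0.5, 0.7, 0.9.
g(0.1) = 10/31, g(0.3) = 10/33, g(0.5) = 2/7, g(0.7) = 10/37, g(0.9) = 10/39.
Sum = Δx · [g(0.1) + g(0.3) + g(0.5) + g(0.7) + g(0.9)].
Sum ≈ 0.2876.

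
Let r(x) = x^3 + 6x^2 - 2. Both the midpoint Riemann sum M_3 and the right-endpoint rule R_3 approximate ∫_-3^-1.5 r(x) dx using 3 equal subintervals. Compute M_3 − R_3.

4.2890625

M_3 = 25.2890625.
R_3 = 21.
M_3 − R_3 = 4.2890625.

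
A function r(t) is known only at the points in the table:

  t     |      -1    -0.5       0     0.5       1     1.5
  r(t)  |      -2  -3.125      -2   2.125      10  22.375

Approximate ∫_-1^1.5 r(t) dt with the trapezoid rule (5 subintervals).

8.59375

Δt = 0.5.
T_5 = (0.5/2)·[(-2) + 2·(-3.125) + 2·(-2) + 2·2.125 + 2·10 + 22.375] = 8.59375.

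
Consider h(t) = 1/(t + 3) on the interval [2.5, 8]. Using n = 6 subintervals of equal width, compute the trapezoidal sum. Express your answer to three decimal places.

Δt = (8 − 2.5)/6 = 11/12.
h(2.5) = 2/11, h(41/12) = 12/77, h(13/3) = 3/22, h(5.25) = 4/33, h(37/6) = 6/55, h(85/12) = 12/121, h(8) = 1/11.
T_6 = (Δt/2)·[h(t_0) + 2h(t_1) + ... + 2h(t_{5}) + h(t_6)].
Sum ≈ 0.695.

0.695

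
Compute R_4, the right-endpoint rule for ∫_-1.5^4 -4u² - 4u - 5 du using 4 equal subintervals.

-204.703125

Δu = (4 − (-1.5))/4 = 1.375.
Right endpoints: -0.125, 1.25, 2.625, 4.
f(-0.125) = -4.5625, f(1.25) = -16.25, f(2.625) = -43.0625, f(4) = -85.
Sum = Δu · [f(-0.125) + f(1.25) + f(2.625) + f(4)].
Sum = -204.703125.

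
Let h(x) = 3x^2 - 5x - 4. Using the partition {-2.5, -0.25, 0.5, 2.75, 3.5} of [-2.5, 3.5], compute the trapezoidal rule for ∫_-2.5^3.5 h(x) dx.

31.3125

Subinterval widths: 2.25, 0.75, 2.25, 0.75.
h(-2.5) = 27.25, h(-0.25) = -2.5625, h(0.5) = -5.75, h(2.75) = 4.9375, h(3.5) = 15.25.
On each subinterval the trapezoid contributes (Δx_i/2)·[h(x_{i-1}) + h(x_i)].
Sum = 31.3125.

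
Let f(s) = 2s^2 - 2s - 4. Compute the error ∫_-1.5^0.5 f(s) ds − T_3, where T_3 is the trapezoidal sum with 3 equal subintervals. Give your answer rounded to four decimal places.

-0.2963

Exact integral: ∫_-1.5^0.5 f(s) ds ≈ -3.666667.
T_3 ≈ -3.370370.
Error ≈ -3.666667 − (-3.370370) ≈ -0.2963.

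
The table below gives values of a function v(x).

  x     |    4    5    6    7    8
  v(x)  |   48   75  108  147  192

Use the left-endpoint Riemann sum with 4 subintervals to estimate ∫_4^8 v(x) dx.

Δx = 1.
Sum = 1·[48 + 75 + 108 + 147] = 378.

378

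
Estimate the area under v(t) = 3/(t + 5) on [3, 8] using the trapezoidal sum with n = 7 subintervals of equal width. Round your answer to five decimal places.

1.45776

Δt = (8 − 3)/7 = 5/7.
v(3) = 0.375, v(26/7) = 21/61, v(31/7) = 7/22, v(36/7) = 21/71, v(41/7) = 21/76, v(46/7) = 7/27, v(51/7) = 21/86, v(8) = 3/13.
T_7 = (Δt/2)·[v(t_0) + 2v(t_1) + ... + 2v(t_{6}) + v(t_7)].
Sum ≈ 1.45776.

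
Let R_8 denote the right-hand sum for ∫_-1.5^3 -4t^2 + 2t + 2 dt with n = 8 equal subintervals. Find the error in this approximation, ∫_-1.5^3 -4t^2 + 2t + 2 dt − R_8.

Exact integral: ∫_-1.5^3 f(t) dt = -24.75.
R_8 = -30.76171875.
Error = -24.75 − (-30.76171875) = 6.01171875.

6.01171875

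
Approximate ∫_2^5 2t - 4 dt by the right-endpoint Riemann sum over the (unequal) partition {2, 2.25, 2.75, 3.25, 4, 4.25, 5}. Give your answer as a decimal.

Subinterval widths: 0.25, 0.5, 0.5, 0.75, 0.25, 0.75.
Right endpoints: 2.25, 2.75, 3.25, 4, 4.25, 5.
f(2.25) = 0.5, f(2.75) = 1.5, f(3.25) = 2.5, f(4) = 4, f(4.25) = 4.5, f(5) = 6.
Sum = Σ Δt_i · f(t_i).
Sum = 10.75.

10.75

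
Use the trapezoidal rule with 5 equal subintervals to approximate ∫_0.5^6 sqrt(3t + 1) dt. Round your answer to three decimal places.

17.467

Δt = (6 − 0.5)/5 = 1.1.
f(0.5) ≈ 1.581, f(1.6) ≈ 2.408, f(2.7) ≈ 3.017, f(3.8) ≈ 3.521, f(4.9) ≈ 3.962, f(6) ≈ 4.359.
T_5 = (Δt/2)·[f(t_0) + 2f(t_1) + ... + 2f(t_{4}) + f(t_5)].
Sum ≈ 17.467.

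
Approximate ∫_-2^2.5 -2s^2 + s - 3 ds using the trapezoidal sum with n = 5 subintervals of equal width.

Δs = (2.5 − (-2))/5 = 0.9.
f(-2) = -13, f(-1.1) = -6.52, f(-0.2) = -3.28, f(0.7) = -3.28, f(1.6) = -6.52, f(2.5) = -13.
T_5 = (Δs/2)·[f(s_0) + 2f(s_1) + ... + 2f(s_{4}) + f(s_5)].
Sum = -29.34.

-29.34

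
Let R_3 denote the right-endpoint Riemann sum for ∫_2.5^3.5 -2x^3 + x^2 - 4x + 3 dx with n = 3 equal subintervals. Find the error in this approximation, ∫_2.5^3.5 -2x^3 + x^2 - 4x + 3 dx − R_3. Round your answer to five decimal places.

Exact integral: ∫_2.5^3.5 f(x) dx ≈ -55.4166667.
R_3 ≈ -64.4814815.
Error ≈ -55.4166667 − (-64.4814815) ≈ 9.06481.

9.06481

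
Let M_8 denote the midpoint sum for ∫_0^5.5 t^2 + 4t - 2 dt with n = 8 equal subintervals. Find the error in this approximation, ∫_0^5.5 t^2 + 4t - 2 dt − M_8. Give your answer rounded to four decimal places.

0.2166

Exact integral: ∫_0^5.5 f(t) dt ≈ 104.958333.
M_8 ≈ 104.741699.
Error ≈ 104.958333 − 104.741699 ≈ 0.2166.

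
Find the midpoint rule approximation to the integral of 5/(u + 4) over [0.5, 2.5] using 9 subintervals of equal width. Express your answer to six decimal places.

1.838360

Δu = (2.5 − 0.5)/9 = 2/9.
Midpoints: 11/18, 5/6, 19/18, 23/18, 1.5, 31/18, 35/18, 13/6, 43/18.
f(11/18) = 90/83, f(5/6) = 30/29, f(19/18) = 90/91, f(23/18) = 18/19, f(1.5) = 10/11, f(31/18) = 90/103, f(35/18) = 90/107, f(13/6) = 30/37, f(43/18) = 18/23.
Sum = Δu · [f(11/18) + f(5/6) + f(19/18) + ...].
Sum ≈ 1.838360.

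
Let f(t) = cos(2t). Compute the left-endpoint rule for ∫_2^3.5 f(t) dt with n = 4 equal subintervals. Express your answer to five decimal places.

0.40953

Δt = (3.5 − 2)/4 = 0.375.
Left endpoints: 2, 2.375, 2.75, 3.125.
f(2) ≈ -0.65364, f(2.375) ≈ 0.03760, f(2.75) ≈ 0.70867, f(3.125) ≈ 0.99945.
Sum = Δt · [f(2) + f(2.375) + f(2.75) + f(3.125)].
Sum ≈ 0.40953.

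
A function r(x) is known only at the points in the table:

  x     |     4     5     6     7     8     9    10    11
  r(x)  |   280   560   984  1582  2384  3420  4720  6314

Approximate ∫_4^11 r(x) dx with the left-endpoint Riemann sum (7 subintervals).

Δx = 1.
Sum = 1·[280 + 560 + 984 + 1582 + 2384 + 3420 + 4720] = 13930.

13930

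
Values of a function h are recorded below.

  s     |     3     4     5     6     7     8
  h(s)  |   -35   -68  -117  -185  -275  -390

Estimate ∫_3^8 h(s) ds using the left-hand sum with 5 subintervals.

Δs = 1.
Sum = 1·[(-35) + (-68) + (-117) + (-185) + (-275)] = -680.

-680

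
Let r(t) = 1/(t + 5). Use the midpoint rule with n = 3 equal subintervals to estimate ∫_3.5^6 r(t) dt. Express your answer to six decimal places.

0.257668

Δt = (6 − 3.5)/3 = 5/6.
Midpoints: 47/12, 4.75, 67/12.
r(47/12) = 12/107, r(4.75) = 4/39, r(67/12) = 12/127.
Sum = Δt · [r(47/12) + r(4.75) + r(67/12)].
Sum ≈ 0.257668.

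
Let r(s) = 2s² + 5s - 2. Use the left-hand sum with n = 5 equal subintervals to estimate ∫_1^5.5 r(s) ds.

139.14

Δs = (5.5 − 1)/5 = 0.9.
Left endpoints: 1, 1.9, 2.8, 3.7, 4.6.
r(1) = 5, r(1.9) = 14.72, r(2.8) = 27.68, r(3.7) = 43.88, r(4.6) = 63.32.
Sum = Δs · [r(1) + r(1.9) + r(2.8) + r(3.7) + r(4.6)].
Sum = 139.14.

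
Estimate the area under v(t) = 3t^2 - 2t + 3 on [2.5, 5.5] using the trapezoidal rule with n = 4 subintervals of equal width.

Δt = (5.5 − 2.5)/4 = 0.75.
v(2.5) = 16.75, v(3.25) = 28.1875, v(4) = 43, v(4.75) = 61.1875, v(5.5) = 82.75.
T_4 = (Δt/2)·[v(t_0) + 2v(t_1) + 2v(t_2) + 2v(t_3) + v(t_4)].
Sum = 136.59375.

136.59375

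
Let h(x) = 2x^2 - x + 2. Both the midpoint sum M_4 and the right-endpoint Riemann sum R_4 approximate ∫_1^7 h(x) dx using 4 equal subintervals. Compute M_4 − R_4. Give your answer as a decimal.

M_4 = 213.75.
R_4 = 288.
M_4 − R_4 = -74.25.

-74.25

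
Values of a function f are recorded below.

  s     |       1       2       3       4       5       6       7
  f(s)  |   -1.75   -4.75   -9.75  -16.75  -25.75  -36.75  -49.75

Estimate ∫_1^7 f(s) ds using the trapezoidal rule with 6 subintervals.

-119.5

Δs = 1.
T_6 = (1/2)·[(-1.75) + 2·(-4.75) + 2·(-9.75) + 2·(-16.75) + 2·(-25.75) + 2·(-36.75) + (-49.75)] = -119.5.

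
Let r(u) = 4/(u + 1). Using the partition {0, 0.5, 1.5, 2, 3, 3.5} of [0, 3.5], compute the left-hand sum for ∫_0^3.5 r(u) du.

Subinterval widths: 0.5, 1, 0.5, 1, 0.5.
Left endpoints: 0, 0.5, 1.5, 2, 3.
r(0) = 4, r(0.5) = 8/3, r(1.5) = 1.6, r(2) = 4/3, r(3) = 1.
Sum = Σ Δu_i · r(u_i).
Sum = 7.3.

7.3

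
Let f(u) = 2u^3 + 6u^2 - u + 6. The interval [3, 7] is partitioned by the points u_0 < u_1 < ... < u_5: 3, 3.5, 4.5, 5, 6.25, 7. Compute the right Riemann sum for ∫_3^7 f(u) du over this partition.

Subinterval widths: 0.5, 1, 0.5, 1.25, 0.75.
Right endpoints: 3.5, 4.5, 5, 6.25, 7.
f(3.5) = 161.75, f(4.5) = 305.25, f(5) = 401, f(6.25) = 722.40625, f(7) = 979.
Sum = Σ Δu_i · f(u_i).
Sum = 2223.8828125.

2223.8828125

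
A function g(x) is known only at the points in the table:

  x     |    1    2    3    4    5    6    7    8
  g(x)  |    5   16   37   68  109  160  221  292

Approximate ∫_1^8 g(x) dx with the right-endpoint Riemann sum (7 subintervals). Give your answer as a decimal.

Δx = 1.
Sum = 1·[16 + 37 + 68 + 109 + 160 + 221 + 292] = 903.

903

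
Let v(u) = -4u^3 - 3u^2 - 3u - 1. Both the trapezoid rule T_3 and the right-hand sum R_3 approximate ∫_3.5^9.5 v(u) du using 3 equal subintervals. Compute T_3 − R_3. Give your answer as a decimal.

3510

T_3 = -9256.5.
R_3 = -12766.5.
T_3 − R_3 = 3510.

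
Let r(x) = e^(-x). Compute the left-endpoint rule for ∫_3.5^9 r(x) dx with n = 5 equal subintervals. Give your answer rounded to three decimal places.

0.050

Δx = (9 − 3.5)/5 = 1.1.
Left endpoints: 3.5, 4.6, 5.7, 6.8, 7.9.
r(3.5) ≈ 0.030, r(4.6) ≈ 0.010, r(5.7) ≈ 0.003, r(6.8) ≈ 0.001, r(7.9) ≈ 0.000.
Sum = Δx · [r(3.5) + r(4.6) + r(5.7) + r(6.8) + r(7.9)].
Sum ≈ 0.050.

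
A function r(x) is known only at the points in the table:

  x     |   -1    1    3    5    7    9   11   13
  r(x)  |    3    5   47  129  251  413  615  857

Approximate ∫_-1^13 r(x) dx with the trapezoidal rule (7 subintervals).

Δx = 2.
T_7 = (2/2)·[3 + 2·5 + 2·47 + 2·129 + 2·251 + 2·413 + 2·615 + 857] = 3780.

3780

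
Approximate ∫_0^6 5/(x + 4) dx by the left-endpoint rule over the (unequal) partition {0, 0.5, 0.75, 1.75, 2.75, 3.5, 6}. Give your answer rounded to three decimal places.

Subinterval widths: 0.5, 0.25, 1, 1, 0.75, 2.5.
Left endpoints: 0, 0.5, 0.75, 1.75, 2.75, 3.5.
f(0) = 1.25, f(0.5) = 10/9, f(0.75) = 20/19, f(1.75) = 20/23, f(2.75) = 20/27, f(3.5) = 2/3.
Sum = Σ Δx_i · f(x_i).
Sum ≈ 5.047.

5.047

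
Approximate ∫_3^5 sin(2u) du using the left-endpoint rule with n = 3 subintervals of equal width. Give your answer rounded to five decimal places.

Δu = (5 − 3)/3 = 2/3.
Left endpoints: 3, 11/3, 13/3.
f(3) ≈ -0.27942, f(11/3) ≈ 0.86750, f(13/3) ≈ 0.68755.
Sum = Δu · [f(3) + f(11/3) + f(13/3)].
Sum ≈ 0.85042.

0.85042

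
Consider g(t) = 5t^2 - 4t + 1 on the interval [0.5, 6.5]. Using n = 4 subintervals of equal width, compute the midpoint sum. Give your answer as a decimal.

Δt = (6.5 − 0.5)/4 = 1.5.
Midpoints: 1.25, 2.75, 4.25, 5.75.
g(1.25) = 3.8125, g(2.75) = 27.8125, g(4.25) = 74.3125, g(5.75) = 143.3125.
Sum = Δt · [g(1.25) + g(2.75) + g(4.25) + g(5.75)].
Sum = 373.875.

373.875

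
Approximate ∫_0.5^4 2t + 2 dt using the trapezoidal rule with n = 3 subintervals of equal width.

Δt = (4 − 0.5)/3 = 7/6.
f(0.5) = 3, f(5/3) = 16/3, f(17/6) = 23/3, f(4) = 10.
T_3 = (Δt/2)·[f(t_0) + 2f(t_1) + 2f(t_2) + f(t_3)].
Sum = 22.75.

22.75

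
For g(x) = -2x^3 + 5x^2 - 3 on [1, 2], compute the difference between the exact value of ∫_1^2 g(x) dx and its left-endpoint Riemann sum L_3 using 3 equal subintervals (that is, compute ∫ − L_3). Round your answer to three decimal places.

Exact integral: ∫_1^2 g(x) dx ≈ 1.16667.
L_3 ≈ 0.92593.
Error ≈ 1.16667 − 0.92593 ≈ 0.241.

0.241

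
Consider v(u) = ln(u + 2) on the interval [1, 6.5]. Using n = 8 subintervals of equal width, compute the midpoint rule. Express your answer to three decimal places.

Δu = (6.5 − 1)/8 = 0.6875.
Midpoints: 1.34375, 2.03125, 2.71875, 3.40625, 4.09375, 4.78125, 5.46875, 6.15625.
v(1.34375) ≈ 1.207, v(2.03125) ≈ 1.394, v(2.71875) ≈ 1.552, v(3.40625) ≈ 1.688, v(4.09375) ≈ 1.807, v(4.78125) ≈ 1.914, v(5.46875) ≈ 2.011, v(6.15625) ≈ 2.099.
Sum = Δu · [v(1.34375) + v(2.03125) + v(2.71875) + ...].
Sum ≈ 9.399.

9.399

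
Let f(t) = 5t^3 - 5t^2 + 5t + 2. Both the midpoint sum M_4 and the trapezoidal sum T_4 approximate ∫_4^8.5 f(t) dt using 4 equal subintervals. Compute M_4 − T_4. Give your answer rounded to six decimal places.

-126.364746

M_4 ≈ 5395.70654297.
T_4 ≈ 5522.07128906.
M_4 − T_4 ≈ -126.364746.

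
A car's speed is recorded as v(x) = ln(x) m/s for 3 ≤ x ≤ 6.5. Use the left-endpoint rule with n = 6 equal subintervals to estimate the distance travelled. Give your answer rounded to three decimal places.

Δx = (6.5 − 3)/6 = 7/12.
Left endpoints: 3, 43/12, 25/6, 4.75, 16/3, 71/12.
v(3) ≈ 1.099, v(43/12) ≈ 1.276, v(25/6) ≈ 1.427, v(4.75) ≈ 1.558, v(16/3) ≈ 1.674, v(71/12) ≈ 1.778.
Sum = Δx · [v(3) + v(43/12) + v(25/6) + ...].
Sum ≈ 5.140.

5.140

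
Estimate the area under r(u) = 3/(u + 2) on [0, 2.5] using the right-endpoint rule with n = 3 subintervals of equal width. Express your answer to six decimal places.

2.119727

Δu = (2.5 − 0)/3 = 5/6.
Right endpoints: 5/6, 5/3, 2.5.
r(5/6) = 18/17, r(5/3) = 9/11, r(2.5) = 2/3.
Sum = Δu · [r(5/6) + r(5/3) + r(2.5)].
Sum ≈ 2.119727.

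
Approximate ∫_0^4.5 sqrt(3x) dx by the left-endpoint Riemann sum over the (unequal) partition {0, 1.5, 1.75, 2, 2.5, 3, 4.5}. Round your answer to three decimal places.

8.197

Subinterval widths: 1.5, 0.25, 0.25, 0.5, 0.5, 1.5.
Left endpoints: 0, 1.5, 1.75, 2, 2.5, 3.
f(0) ≈ 0.000, f(1.5) ≈ 2.121, f(1.75) ≈ 2.291, f(2) ≈ 2.449, f(2.5) ≈ 2.739, f(3) ≈ 3.000.
Sum = Σ Δx_i · f(x_i).
Sum ≈ 8.197.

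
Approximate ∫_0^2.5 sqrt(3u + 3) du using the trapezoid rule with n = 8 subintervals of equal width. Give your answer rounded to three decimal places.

Δu = (2.5 − 0)/8 = 0.3125.
f(0) ≈ 1.732, f(0.3125) ≈ 1.984, f(0.625) ≈ 2.208, f(0.9375) ≈ 2.411, f(1.25) ≈ 2.598, f(1.5625) ≈ 2.773, f(1.875) ≈ 2.937, f(2.1875) ≈ 3.092, f(2.5) ≈ 3.240.
T_8 = (Δu/2)·[f(u_0) + 2f(u_1) + ... + 2f(u_{7}) + f(u_8)].
Sum ≈ 6.403.

6.403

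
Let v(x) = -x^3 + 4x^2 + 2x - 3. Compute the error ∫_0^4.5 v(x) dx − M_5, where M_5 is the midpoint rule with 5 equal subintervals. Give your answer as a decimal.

-0.8353125

Exact integral: ∫_0^4.5 v(x) dx = 25.734375.
M_5 = 26.5696875.
Error = 25.734375 − 26.5696875 = -0.8353125.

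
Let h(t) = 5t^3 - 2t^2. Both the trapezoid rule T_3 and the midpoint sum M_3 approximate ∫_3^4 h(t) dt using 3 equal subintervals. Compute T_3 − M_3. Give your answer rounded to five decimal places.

1.40278

T_3 ≈ 195.0185185.
M_3 ≈ 193.6157407.
T_3 − M_3 ≈ 1.40278.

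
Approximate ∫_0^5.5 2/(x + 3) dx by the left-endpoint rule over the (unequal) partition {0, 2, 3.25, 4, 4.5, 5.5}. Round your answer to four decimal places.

Subinterval widths: 2, 1.25, 0.75, 0.5, 1.
Left endpoints: 0, 2, 3.25, 4, 4.5.
f(0) = 2/3, f(2) = 0.4, f(3.25) = 0.32, f(4) = 2/7, f(4.5) = 4/15.
Sum = Σ Δx_i · f(x_i).
Sum ≈ 2.4829.

2.4829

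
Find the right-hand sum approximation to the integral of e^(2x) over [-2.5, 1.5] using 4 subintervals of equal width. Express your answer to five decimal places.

23.22149

Δx = (1.5 − (-2.5))/4 = 1.
Right endpoints: -1.5, -0.5, 0.5, 1.5.
f(-1.5) ≈ 0.04979, f(-0.5) ≈ 0.36788, f(0.5) ≈ 2.71828, f(1.5) ≈ 20.08554.
Sum = Δx · [f(-1.5) + f(-0.5) + f(0.5) + f(1.5)].
Sum ≈ 23.22149.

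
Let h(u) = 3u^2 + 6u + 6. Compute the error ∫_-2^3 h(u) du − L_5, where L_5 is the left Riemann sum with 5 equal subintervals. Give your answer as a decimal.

Exact integral: ∫_-2^3 h(u) du = 80.
L_5 = 60.
Error = 80 − 60 = 20.

20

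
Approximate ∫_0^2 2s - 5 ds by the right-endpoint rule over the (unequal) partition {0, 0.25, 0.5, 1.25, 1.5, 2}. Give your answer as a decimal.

-5

Subinterval widths: 0.25, 0.25, 0.75, 0.25, 0.5.
Right endpoints: 0.25, 0.5, 1.25, 1.5, 2.
f(0.25) = -4.5, f(0.5) = -4, f(1.25) = -2.5, f(1.5) = -2, f(2) = -1.
Sum = Σ Δs_i · f(s_i).
Sum = -5.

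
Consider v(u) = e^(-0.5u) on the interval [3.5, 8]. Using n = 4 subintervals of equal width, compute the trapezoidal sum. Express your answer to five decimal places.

Δu = (8 − 3.5)/4 = 1.125.
v(3.5) ≈ 0.17377, v(4.625) ≈ 0.09901, v(5.75) ≈ 0.05642, v(6.875) ≈ 0.03214, v(8) ≈ 0.01832.
T_4 = (Δu/2)·[v(u_0) + 2v(u_1) + 2v(u_2) + 2v(u_3) + v(u_4)].
Sum ≈ 0.31907.

0.31907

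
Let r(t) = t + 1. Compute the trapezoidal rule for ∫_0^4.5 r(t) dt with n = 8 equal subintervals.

Δt = (4.5 − 0)/8 = 0.5625.
r(0) = 1, r(0.5625) = 1.5625, r(1.125) = 2.125, r(1.6875) = 2.6875, r(2.25) = 3.25, r(2.8125) = 3.8125, r(3.375) = 4.375, r(3.9375) = 4.9375, r(4.5) = 5.5.
T_8 = (Δt/2)·[r(t_0) + 2r(t_1) + ... + 2r(t_{7}) + r(t_8)].
Sum = 14.625.

14.625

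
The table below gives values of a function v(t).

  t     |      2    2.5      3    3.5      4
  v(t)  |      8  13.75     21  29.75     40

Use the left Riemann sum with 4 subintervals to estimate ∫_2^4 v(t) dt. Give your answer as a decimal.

36.25

Δt = 0.5.
Sum = 0.5·[8 + 13.75 + 21 + 29.75] = 36.25.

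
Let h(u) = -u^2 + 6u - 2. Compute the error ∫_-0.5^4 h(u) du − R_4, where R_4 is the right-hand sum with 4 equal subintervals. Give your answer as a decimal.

Exact integral: ∫_-0.5^4 h(u) du = 16.875.
R_4 = 22.25390625.
Error = 16.875 − 22.25390625 = -5.37890625.

-5.37890625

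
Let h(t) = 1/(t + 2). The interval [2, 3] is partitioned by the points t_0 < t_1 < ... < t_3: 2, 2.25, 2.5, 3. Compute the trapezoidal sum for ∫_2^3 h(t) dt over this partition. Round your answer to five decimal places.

Subinterval widths: 0.25, 0.25, 0.5.
h(2) = 0.25, h(2.25) = 4/17, h(2.5) = 2/9, h(3) = 0.2.
On each subinterval the trapezoid contributes (Δt_i/2)·[h(t_{i-1}) + h(t_i)].
Sum ≈ 0.22341.

0.22341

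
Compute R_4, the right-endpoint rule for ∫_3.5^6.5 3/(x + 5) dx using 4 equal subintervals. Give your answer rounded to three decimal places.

Δx = (6.5 − 3.5)/4 = 0.75.
Right endpoints: 4.25, 5, 5.75, 6.5.
f(4.25) = 12/37, f(5) = 0.3, f(5.75) = 12/43, f(6.5) = 6/23.
Sum = Δx · [f(4.25) + f(5) + f(5.75) + f(6.5)].
Sum ≈ 0.873.

0.873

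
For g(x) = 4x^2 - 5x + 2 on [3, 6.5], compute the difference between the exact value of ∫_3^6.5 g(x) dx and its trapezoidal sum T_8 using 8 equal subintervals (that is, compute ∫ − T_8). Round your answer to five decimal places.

Exact integral: ∫_3^6.5 g(x) dx ≈ 254.0416667.
T_8 = 254.48828125.
Error ≈ 254.0416667 − 254.48828125 ≈ -0.44661.

-0.44661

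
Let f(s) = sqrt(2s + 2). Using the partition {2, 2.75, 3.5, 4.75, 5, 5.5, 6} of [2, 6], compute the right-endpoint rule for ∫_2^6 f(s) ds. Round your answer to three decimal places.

13.083

Subinterval widths: 0.75, 0.75, 1.25, 0.25, 0.5, 0.5.
Right endpoints: 2.75, 3.5, 4.75, 5, 5.5, 6.
f(2.75) ≈ 2.739, f(3.5) ≈ 3.000, f(4.75) ≈ 3.391, f(5) ≈ 3.464, f(5.5) ≈ 3.606, f(6) ≈ 3.742.
Sum = Σ Δs_i · f(s_i).
Sum ≈ 13.083.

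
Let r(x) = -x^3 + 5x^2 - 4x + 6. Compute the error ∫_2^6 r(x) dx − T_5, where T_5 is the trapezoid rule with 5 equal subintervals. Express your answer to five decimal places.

2.98667

Exact integral: ∫_2^6 r(x) dx ≈ -13.3333333.
T_5 = -16.32.
Error ≈ -13.3333333 − (-16.32) ≈ 2.98667.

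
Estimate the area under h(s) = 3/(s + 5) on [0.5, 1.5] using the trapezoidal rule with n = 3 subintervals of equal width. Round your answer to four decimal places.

0.5014

Δs = (1.5 − 0.5)/3 = 1/3.
h(0.5) = 6/11, h(5/6) = 18/35, h(7/6) = 18/37, h(1.5) = 6/13.
T_3 = (Δs/2)·[h(s_0) + 2h(s_1) + 2h(s_2) + h(s_3)].
Sum ≈ 0.5014.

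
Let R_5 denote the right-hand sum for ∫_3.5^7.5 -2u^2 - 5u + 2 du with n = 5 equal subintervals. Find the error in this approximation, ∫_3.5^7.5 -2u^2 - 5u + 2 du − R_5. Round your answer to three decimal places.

44.053

Exact integral: ∫_3.5^7.5 f(u) du ≈ -354.66667.
R_5 = -398.72.
Error ≈ -354.66667 − (-398.72) ≈ 44.053.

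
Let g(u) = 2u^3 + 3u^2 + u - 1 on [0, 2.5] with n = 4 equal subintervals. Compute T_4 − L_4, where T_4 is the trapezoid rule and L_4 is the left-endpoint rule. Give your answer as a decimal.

16.40625

T_4 ≈ 37.490234.
L_4 ≈ 21.083984.
T_4 − L_4 = 16.40625.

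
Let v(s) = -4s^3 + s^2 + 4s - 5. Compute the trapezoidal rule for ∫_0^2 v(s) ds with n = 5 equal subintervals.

Δs = (2 − 0)/5 = 0.4.
v(0) = -5, v(0.4) = -3.496, v(0.8) = -3.208, v(1.2) = -5.672, v(1.6) = -12.424, v(2) = -25.
T_5 = (Δs/2)·[v(s_0) + 2v(s_1) + ... + 2v(s_{4}) + v(s_5)].
Sum = -15.92.

-15.92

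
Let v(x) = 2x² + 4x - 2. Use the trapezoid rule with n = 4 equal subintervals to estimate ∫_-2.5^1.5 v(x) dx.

Δx = (1.5 − (-2.5))/4 = 1.
v(-2.5) = 0.5, v(-1.5) = -3.5, v(-0.5) = -3.5, v(0.5) = 0.5, v(1.5) = 8.5.
T_4 = (Δx/2)·[v(x_0) + 2v(x_1) + 2v(x_2) + 2v(x_3) + v(x_4)].
Sum = -2.

-2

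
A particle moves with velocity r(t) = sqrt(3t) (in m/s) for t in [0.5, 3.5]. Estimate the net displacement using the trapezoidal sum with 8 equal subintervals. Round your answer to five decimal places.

7.14378

Δt = (3.5 − 0.5)/8 = 0.375.
r(0.5) ≈ 1.22474, r(0.875) ≈ 1.62019, r(1.25) ≈ 1.93649, r(1.625) ≈ 2.20794, r(2) ≈ 2.44949, r(2.375) ≈ 2.66927, r(2.75) ≈ 2.87228, r(3.125) ≈ 3.06186, r(3.5) ≈ 3.24037.
T_8 = (Δt/2)·[r(t_0) + 2r(t_1) + ... + 2r(t_{7}) + r(t_8)].
Sum ≈ 7.14378.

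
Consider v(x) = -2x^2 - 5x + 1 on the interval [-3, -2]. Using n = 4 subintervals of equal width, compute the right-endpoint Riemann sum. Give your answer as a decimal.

1.4375

Δx = (-2 − (-3))/4 = 0.25.
Right endpoints: -2.75, -2.5, -2.25, -2.
v(-2.75) = -0.375, v(-2.5) = 1, v(-2.25) = 2.125, v(-2) = 3.
Sum = Δx · [v(-2.75) + v(-2.5) + v(-2.25) + v(-2)].
Sum = 1.4375.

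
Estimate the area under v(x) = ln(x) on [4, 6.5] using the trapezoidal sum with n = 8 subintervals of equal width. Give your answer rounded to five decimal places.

4.12075

Δx = (6.5 − 4)/8 = 0.3125.
v(4) ≈ 1.38629, v(4.3125) ≈ 1.46152, v(4.625) ≈ 1.53148, v(4.9375) ≈ 1.59686, v(5.25) ≈ 1.65823, v(5.5625) ≈ 1.71605, v(5.875) ≈ 1.77071, v(6.1875) ≈ 1.82253, v(6.5) ≈ 1.87180.
T_8 = (Δx/2)·[v(x_0) + 2v(x_1) + ... + 2v(x_{7}) + v(x_8)].
Sum ≈ 4.12075.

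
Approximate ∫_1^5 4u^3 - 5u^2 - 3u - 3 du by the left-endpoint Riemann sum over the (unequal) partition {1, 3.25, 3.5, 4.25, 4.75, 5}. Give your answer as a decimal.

249.90625

Subinterval widths: 2.25, 0.25, 0.75, 0.5, 0.25.
Left endpoints: 1, 3.25, 3.5, 4.25, 4.75.
f(1) = -7, f(3.25) = 71.75, f(3.5) = 96.75, f(4.25) = 201, f(4.75) = 298.625.
Sum = Σ Δu_i · f(u_i).
Sum = 249.90625.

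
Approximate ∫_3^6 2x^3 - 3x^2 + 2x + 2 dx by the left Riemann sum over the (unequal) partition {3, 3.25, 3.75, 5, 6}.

309.4609375

Subinterval widths: 0.25, 0.5, 1.25, 1.
Left endpoints: 3, 3.25, 3.75, 5.
f(3) = 35, f(3.25) = 45.46875, f(3.75) = 72.78125, f(5) = 187.
Sum = Σ Δx_i · f(x_i).
Sum = 309.4609375.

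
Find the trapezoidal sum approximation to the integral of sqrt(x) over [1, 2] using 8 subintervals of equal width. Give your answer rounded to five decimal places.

Δx = (2 − 1)/8 = 0.125.
f(1) ≈ 1.00000, f(1.125) ≈ 1.06066, f(1.25) ≈ 1.11803, f(1.375) ≈ 1.17260, f(1.5) ≈ 1.22474, f(1.625) ≈ 1.27475, f(1.75) ≈ 1.32288, f(1.875) ≈ 1.36931, f(2) ≈ 1.41421.
T_8 = (Δx/2)·[f(x_0) + 2f(x_1) + ... + 2f(x_{7}) + f(x_8)].
Sum ≈ 1.21876.

1.21876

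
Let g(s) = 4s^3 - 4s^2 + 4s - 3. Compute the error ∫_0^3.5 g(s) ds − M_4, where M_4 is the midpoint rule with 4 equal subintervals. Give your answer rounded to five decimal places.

Exact integral: ∫_0^3.5 g(s) ds ≈ 106.8958333.
M_4 ≈ 103.0996094.
Error ≈ 106.8958333 − 103.0996094 ≈ 3.79622.

3.79622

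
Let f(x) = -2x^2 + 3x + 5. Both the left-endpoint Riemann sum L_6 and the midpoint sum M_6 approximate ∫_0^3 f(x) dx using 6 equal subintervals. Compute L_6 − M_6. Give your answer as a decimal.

1.875

L_6 = 12.5.
M_6 = 10.625.
L_6 − M_6 = 1.875.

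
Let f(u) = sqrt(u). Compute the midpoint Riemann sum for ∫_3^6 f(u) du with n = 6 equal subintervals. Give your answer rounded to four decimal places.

Δu = (6 − 3)/6 = 0.5.
Midpoints: 3.25, 3.75, 4.25, 4.75, 5.25, 5.75.
f(3.25) ≈ 1.8028, f(3.75) ≈ 1.9365, f(4.25) ≈ 2.0616, f(4.75) ≈ 2.1794, f(5.25) ≈ 2.2913, f(5.75) ≈ 2.3979.
Sum = Δu · [f(3.25) + f(3.75) + f(4.25) + ...].
Sum ≈ 6.3347.

6.3347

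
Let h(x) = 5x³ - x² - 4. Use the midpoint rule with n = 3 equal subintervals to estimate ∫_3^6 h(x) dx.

Δx = (6 − 3)/3 = 1.
Midpoints: 3.5, 4.5, 5.5.
h(3.5) = 198.125, h(4.5) = 431.375, h(5.5) = 797.625.
Sum = Δx · [h(3.5) + h(4.5) + h(5.5)].
Sum = 1427.125.

1427.125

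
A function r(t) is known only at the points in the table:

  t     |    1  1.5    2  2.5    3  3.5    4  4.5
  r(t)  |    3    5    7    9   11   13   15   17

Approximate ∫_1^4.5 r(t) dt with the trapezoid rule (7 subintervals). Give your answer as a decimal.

35

Δt = 0.5.
T_7 = (0.5/2)·[3 + 2·5 + 2·7 + 2·9 + 2·11 + 2·13 + 2·15 + 17] = 35.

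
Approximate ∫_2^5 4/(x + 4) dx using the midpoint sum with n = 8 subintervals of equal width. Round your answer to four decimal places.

1.6215

Δx = (5 − 2)/8 = 0.375.
Midpoints: 2.1875, 2.5625, 2.9375, 3.3125, 3.6875, 4.0625, 4.4375, 4.8125.
f(2.1875) = 64/99, f(2.5625) = 64/105, f(2.9375) = 64/111, f(3.3125) = 64/117, f(3.6875) = 64/123, f(4.0625) = 64/129, f(4.4375) = 64/135, f(4.8125) = 64/141.
Sum = Δx · [f(2.1875) + f(2.5625) + f(2.9375) + ...].
Sum ≈ 1.6215.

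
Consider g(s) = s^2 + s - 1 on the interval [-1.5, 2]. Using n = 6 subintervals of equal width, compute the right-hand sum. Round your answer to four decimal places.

Δs = (2 − (-1.5))/6 = 7/12.
Right endpoints: -11/12, -1/3, 0.25, 5/6, 17/12, 2.
g(-11/12) = -155/144, g(-1/3) = -11/9, g(0.25) = -0.6875, g(5/6) = 19/36, g(17/12) = 349/144, g(2) = 5.
Sum = Δs · [g(-11/12) + g(-1/3) + g(0.25) + ...].
Sum ≈ 2.8964.

2.8964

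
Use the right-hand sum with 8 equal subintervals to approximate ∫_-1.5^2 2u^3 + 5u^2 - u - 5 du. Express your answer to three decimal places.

12.903

Δu = (2 − (-1.5))/8 = 0.4375.
Right endpoints: -1.0625, -0.625, -0.1875, 0.25, 0.6875, 1.125, 1.5625, 2.
f(-1.0625) = -1417/2048, f(-0.625) = -2.91015625, f(-0.1875) = -9523/2048, f(0.25) = -4.90625, f(0.6875) = -5477/2048, f(1.125) = 3.05078125, f(1.5625) = 27185/2048, f(2) = 29.
Sum = Δu · [f(-1.0625) + f(-0.625) + f(-0.1875) + ...].
Sum ≈ 12.903.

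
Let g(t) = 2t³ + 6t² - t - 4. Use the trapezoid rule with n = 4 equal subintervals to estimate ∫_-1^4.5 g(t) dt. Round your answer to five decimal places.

Δt = (4.5 − (-1))/4 = 1.375.
g(-1) = 1, g(0.375) = -3.42578125, g(1.75) = 23.34375, g(3.125) = 112.50390625, g(4.5) = 295.25.
T_4 = (Δt/2)·[g(t_0) + 2g(t_1) + 2g(t_2) + 2g(t_3) + g(t_4)].
Sum ≈ 385.75195.

385.75195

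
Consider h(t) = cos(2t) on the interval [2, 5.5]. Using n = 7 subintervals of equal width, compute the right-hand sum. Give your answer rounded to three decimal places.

Δt = (5.5 − 2)/7 = 0.5.
Right endpoints: 2.5, 3, 3.5, 4, 4.5, 5, 5.5.
h(2.5) ≈ 0.284, h(3) ≈ 0.960, h(3.5) ≈ 0.754, h(4) ≈ -0.146, h(4.5) ≈ -0.911, h(5) ≈ -0.839, h(5.5) ≈ 0.004.
Sum = Δt · [h(2.5) + h(3) + h(3.5) + ...].
Sum ≈ 0.053.

0.053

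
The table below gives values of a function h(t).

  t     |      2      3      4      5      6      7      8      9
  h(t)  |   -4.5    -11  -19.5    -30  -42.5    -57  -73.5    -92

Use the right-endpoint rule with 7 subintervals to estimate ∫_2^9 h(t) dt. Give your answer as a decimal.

Δt = 1.
Sum = 1·[(-11) + (-19.5) + (-30) + (-42.5) + (-57) + (-73.5) + (-92)] = -325.5.

-325.5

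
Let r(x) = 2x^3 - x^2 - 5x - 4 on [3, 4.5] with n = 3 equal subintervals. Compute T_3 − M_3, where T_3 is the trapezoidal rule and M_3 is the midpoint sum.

2.015625

T_3 = 110.375.
M_3 = 108.359375.
T_3 − M_3 = 2.015625.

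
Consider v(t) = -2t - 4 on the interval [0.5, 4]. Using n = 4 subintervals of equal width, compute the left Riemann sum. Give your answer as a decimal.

-26.6875

Δt = (4 − 0.5)/4 = 0.875.
Left endpoints: 0.5, 1.375, 2.25, 3.125.
v(0.5) = -5, v(1.375) = -6.75, v(2.25) = -8.5, v(3.125) = -10.25.
Sum = Δt · [v(0.5) + v(1.375) + v(2.25) + v(3.125)].
Sum = -26.6875.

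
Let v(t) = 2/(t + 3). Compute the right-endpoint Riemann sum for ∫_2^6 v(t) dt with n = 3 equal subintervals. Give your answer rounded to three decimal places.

Δt = (6 − 2)/3 = 4/3.
Right endpoints: 10/3, 14/3, 6.
v(10/3) = 6/19, v(14/3) = 6/23, v(6) = 2/9.
Sum = Δt · [v(10/3) + v(14/3) + v(6)].
Sum ≈ 1.065.

1.065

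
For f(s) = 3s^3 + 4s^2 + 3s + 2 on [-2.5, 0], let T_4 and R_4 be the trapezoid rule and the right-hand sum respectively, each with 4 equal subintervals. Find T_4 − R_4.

-9.1796875

T_4 ≈ -14.018555.
R_4 ≈ -4.838867.
T_4 − R_4 = -9.1796875.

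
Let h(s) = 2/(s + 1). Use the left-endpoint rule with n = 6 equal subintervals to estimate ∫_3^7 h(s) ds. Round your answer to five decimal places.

1.47309

Δs = (7 − 3)/6 = 2/3.
Left endpoints: 3, 11/3, 13/3, 5, 17/3, 19/3.
h(3) = 0.5, h(11/3) = 3/7, h(13/3) = 0.375, h(5) = 1/3, h(17/3) = 0.3, h(19/3) = 3/11.
Sum = Δs · [h(3) + h(11/3) + h(13/3) + ...].
Sum ≈ 1.47309.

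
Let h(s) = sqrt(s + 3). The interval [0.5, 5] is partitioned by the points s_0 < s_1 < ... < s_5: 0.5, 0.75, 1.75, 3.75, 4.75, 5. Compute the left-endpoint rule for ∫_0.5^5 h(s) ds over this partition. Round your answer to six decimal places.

Subinterval widths: 0.25, 1, 2, 1, 0.25.
Left endpoints: 0.5, 0.75, 1.75, 3.75, 4.75.
h(0.5) ≈ 1.870829, h(0.75) ≈ 1.936492, h(1.75) ≈ 2.179449, h(3.75) ≈ 2.598076, h(4.75) ≈ 2.783882.
Sum = Σ Δs_i · h(s_i).
Sum ≈ 10.057145.

10.057145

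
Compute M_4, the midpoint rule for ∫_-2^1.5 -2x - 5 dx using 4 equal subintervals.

Δx = (1.5 − (-2))/4 = 0.875.
Midpoints: -1.5625, -0.6875, 0.1875, 1.0625.
f(-1.5625) = -1.875, f(-0.6875) = -3.625, f(0.1875) = -5.375, f(1.0625) = -7.125.
Sum = Δx · [f(-1.5625) + f(-0.6875) + f(0.1875) + f(1.0625)].
Sum = -15.75.

-15.75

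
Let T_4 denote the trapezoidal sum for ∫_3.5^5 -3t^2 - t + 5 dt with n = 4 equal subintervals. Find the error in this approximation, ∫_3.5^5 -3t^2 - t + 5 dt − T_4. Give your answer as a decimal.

0.10546875

Exact integral: ∫_3.5^5 f(t) dt = -81.
T_4 = -81.10546875.
Error = -81 − (-81.10546875) = 0.10546875.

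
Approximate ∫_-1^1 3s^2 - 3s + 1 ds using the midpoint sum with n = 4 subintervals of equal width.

3.875

Δs = (1 − (-1))/4 = 0.5.
Midpoints: -0.75, -0.25, 0.25, 0.75.
f(-0.75) = 4.9375, f(-0.25) = 1.9375, f(0.25) = 0.4375, f(0.75) = 0.4375.
Sum = Δs · [f(-0.75) + f(-0.25) + f(0.25) + f(0.75)].
Sum = 3.875.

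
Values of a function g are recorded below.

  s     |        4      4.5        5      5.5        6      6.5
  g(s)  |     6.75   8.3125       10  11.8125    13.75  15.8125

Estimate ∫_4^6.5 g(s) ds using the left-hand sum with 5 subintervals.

25.3125

Δs = 0.5.
Sum = 0.5·[6.75 + 8.3125 + 10 + 11.8125 + 13.75] = 25.3125.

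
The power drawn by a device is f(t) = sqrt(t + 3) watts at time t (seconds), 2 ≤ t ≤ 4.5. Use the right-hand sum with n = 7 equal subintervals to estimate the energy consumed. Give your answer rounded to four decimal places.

6.3288

Δt = (4.5 − 2)/7 = 5/14.
Right endpoints: 33/14, 19/7, 43/14, 24/7, 53/14, 29/7, 4.5.
f(33/14) ≈ 2.3146, f(19/7) ≈ 2.3905, f(43/14) ≈ 2.4640, f(24/7) ≈ 2.5355, f(53/14) ≈ 2.6049, f(29/7) ≈ 2.6726, f(4.5) ≈ 2.7386.
Sum = Δt · [f(33/14) + f(19/7) + f(43/14) + ...].
Sum ≈ 6.3288.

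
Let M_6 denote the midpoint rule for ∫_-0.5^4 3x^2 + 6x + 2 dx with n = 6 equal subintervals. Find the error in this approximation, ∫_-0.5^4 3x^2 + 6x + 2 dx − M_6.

Exact integral: ∫_-0.5^4 f(x) dx = 120.375.
M_6 = 119.7421875.
Error = 120.375 − 119.7421875 = 0.6328125.

0.6328125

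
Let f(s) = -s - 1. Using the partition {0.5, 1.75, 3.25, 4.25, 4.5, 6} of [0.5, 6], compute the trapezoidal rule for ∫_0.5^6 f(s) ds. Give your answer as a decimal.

Subinterval widths: 1.25, 1.5, 1, 0.25, 1.5.
f(0.5) = -1.5, f(1.75) = -2.75, f(3.25) = -4.25, f(4.25) = -5.25, f(4.5) = -5.5, f(6) = -7.
On each subinterval the trapezoid contributes (Δs_i/2)·[f(s_{i-1}) + f(s_i)].
Sum = -23.375.

-23.375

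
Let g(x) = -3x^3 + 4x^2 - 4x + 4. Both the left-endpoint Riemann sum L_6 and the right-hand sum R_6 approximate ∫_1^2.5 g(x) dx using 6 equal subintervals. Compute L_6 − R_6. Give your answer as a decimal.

L_6 = -10.12109375.
R_6 = -17.33984375.
L_6 − R_6 = 7.21875.

7.21875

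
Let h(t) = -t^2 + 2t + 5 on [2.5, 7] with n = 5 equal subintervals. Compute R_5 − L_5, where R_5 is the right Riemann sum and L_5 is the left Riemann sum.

R_5 = -59.67.
L_5 = -29.295.
R_5 − L_5 = -30.375.

-30.375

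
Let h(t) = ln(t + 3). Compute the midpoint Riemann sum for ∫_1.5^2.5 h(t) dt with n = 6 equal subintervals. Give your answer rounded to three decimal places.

Δt = (2.5 − 1.5)/6 = 1/6.
Midpoints: 19/12, 1.75, 23/12, 25/12, 2.25, 29/12.
h(19/12) ≈ 1.522, h(1.75) ≈ 1.558, h(23/12) ≈ 1.593, h(25/12) ≈ 1.626, h(2.25) ≈ 1.658, h(29/12) ≈ 1.689.
Sum = Δt · [h(19/12) + h(1.75) + h(23/12) + ...].
Sum ≈ 1.608.

1.608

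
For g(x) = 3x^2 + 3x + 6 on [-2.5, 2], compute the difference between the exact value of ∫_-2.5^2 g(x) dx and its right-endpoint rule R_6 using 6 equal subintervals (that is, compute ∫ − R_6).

-3.796875

Exact integral: ∫_-2.5^2 g(x) dx = 47.25.
R_6 = 51.046875.
Error = 47.25 − 51.046875 = -3.796875.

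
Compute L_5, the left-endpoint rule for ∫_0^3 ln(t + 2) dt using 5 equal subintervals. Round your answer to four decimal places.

Δt = (3 − 0)/5 = 0.6.
Left endpoints: 0, 0.6, 1.2, 1.8, 2.4.
f(0) ≈ 0.6931, f(0.6) ≈ 0.9555, f(1.2) ≈ 1.1632, f(1.8) ≈ 1.3350, f(2.4) ≈ 1.4816.
Sum = Δt · [f(0) + f(0.6) + f(1.2) + f(1.8) + f(2.4)].
Sum ≈ 3.3770.

3.3770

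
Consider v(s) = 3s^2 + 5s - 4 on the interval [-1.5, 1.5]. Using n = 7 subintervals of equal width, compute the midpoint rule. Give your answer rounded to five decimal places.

Δs = (1.5 − (-1.5))/7 = 3/7.
Midpoints: -9/7, -6/7, -3/7, 0, 3/7, 6/7, 9/7.
v(-9/7) = -268/49, v(-6/7) = -298/49, v(-3/7) = -274/49, v(0) = -4, v(3/7) = -64/49, v(6/7) = 122/49, v(9/7) = 362/49.
Sum = Δs · [v(-9/7) + v(-6/7) + v(-3/7) + ...].
Sum ≈ -5.38776.

-5.38776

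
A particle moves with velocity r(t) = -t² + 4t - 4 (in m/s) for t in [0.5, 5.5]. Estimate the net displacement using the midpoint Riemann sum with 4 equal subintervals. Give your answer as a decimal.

-14.765625

Δt = (5.5 − 0.5)/4 = 1.25.
Midpoints: 1.125, 2.375, 3.625, 4.875.
r(1.125) = -0.765625, r(2.375) = -0.140625, r(3.625) = -2.640625, r(4.875) = -8.265625.
Sum = Δt · [r(1.125) + r(2.375) + r(3.625) + r(4.875)].
Sum = -14.765625.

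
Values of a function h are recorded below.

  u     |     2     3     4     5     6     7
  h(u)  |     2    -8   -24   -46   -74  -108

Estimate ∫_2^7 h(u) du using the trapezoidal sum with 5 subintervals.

Δu = 1.
T_5 = (1/2)·[2 + 2·(-8) + 2·(-24) + 2·(-46) + 2·(-74) + (-108)] = -205.

-205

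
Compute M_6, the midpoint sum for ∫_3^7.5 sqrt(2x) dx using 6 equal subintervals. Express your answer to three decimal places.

14.469

Δx = (7.5 − 3)/6 = 0.75.
Midpoints: 3.375, 4.125, 4.875, 5.625, 6.375, 7.125.
f(3.375) ≈ 2.598, f(4.125) ≈ 2.872, f(4.875) ≈ 3.122, f(5.625) ≈ 3.354, f(6.375) ≈ 3.571, f(7.125) ≈ 3.775.
Sum = Δx · [f(3.375) + f(4.125) + f(4.875) + ...].
Sum ≈ 14.469.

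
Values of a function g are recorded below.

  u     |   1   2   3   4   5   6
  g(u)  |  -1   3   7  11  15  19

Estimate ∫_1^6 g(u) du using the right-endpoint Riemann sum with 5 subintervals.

55

Δu = 1.
Sum = 1·[3 + 7 + 11 + 15 + 19] = 55.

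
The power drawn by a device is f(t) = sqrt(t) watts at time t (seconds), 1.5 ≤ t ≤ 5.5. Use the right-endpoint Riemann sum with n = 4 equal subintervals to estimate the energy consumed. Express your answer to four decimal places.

Δt = (5.5 − 1.5)/4 = 1.
Right endpoints: 2.5, 3.5, 4.5, 5.5.
f(2.5) ≈ 1.5811, f(3.5) ≈ 1.8708, f(4.5) ≈ 2.1213, f(5.5) ≈ 2.3452.
Sum = Δt · [f(2.5) + f(3.5) + f(4.5) + f(5.5)].
Sum ≈ 7.9185.

7.9185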